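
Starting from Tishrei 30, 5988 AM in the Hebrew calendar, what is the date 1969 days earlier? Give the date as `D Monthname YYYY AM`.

JDN of Tishrei 30, 5988 AM = 2534739.
2534739 − 1969 = 2532770.
JDN 2532770 in the Hebrew calendar is 11 Sivan 5982 AM.

11 Sivan 5982 AM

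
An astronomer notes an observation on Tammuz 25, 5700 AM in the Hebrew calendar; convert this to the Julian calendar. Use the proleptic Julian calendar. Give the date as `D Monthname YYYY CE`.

18 July 1940 CE

Julian Day Number of the source date = 2429842.
Converting JDN 2429842 to the Julian calendar gives 18 July 1940 CE.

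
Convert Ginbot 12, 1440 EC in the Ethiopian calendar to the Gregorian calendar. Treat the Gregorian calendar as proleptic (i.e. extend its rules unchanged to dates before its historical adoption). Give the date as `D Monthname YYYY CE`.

Both dates share Julian Day Number 2250067; in the Gregorian calendar that is 16 May 1448 CE.

16 May 1448 CE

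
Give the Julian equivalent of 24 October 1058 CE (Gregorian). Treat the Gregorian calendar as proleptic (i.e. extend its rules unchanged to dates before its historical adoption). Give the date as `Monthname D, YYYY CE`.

At this point the Julian calendar is 6 days behind the Gregorian.
24 October 1058 Gregorian − 6 days → 18 October 1058 Julian.

October 18, 1058 CE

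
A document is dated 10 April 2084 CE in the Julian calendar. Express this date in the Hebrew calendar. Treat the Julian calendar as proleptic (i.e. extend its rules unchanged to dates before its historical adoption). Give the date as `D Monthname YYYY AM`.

Both dates share Julian Day Number 2482339; in the Hebrew calendar that is 18 Nisan 5844 AM.

18 Nisan 5844 AM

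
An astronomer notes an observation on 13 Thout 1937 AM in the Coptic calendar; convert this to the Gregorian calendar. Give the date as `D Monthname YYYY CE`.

25 September 2220 CE

Julian Day Number of the source date = 2532166.
Converting JDN 2532166 to the Gregorian calendar gives 25 September 2220 CE.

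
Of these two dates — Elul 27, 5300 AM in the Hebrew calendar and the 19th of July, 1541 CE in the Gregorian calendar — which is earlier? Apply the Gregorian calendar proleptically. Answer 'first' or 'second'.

The two dates have Julian Day Numbers 2283785 and 2284098 respectively.
Since 2283785 < 2284098, the first date comes first.

first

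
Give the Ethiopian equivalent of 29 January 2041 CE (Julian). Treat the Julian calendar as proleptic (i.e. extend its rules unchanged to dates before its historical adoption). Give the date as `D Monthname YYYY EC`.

4 Yekatit 2033 EC

The source date corresponds to 11 February 2041 in the Gregorian calendar (JDN 2466562).
That day falls on 4 Yekatit 2033 EC in the Ethiopian calendar.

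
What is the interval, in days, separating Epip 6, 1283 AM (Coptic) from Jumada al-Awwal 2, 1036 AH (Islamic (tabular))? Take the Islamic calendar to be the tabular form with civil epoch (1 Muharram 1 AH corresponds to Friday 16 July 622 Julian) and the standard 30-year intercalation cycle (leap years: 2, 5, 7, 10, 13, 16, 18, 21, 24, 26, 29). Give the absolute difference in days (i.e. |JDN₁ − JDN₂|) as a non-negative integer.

21743

JDN of the first date = 2293585.
JDN of the second date = 2315328.
|2315328 − 2293585| = 21743.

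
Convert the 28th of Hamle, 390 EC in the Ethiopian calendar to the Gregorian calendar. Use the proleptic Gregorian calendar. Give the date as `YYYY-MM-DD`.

0398-07-23

Both dates share Julian Day Number 1866630; in the Gregorian calendar that is 23 July 398 CE.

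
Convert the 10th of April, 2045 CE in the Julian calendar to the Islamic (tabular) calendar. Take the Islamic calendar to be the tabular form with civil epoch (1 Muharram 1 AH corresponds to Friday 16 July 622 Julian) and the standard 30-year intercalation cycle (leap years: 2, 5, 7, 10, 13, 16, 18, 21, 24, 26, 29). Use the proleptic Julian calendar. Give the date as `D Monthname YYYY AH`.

5 Jumada al-Thani 1467 AH

The source date corresponds to 23 April 2045 in the Gregorian calendar (JDN 2468094).
That day falls on 5 Jumada al-Thani 1467 AH in the tabular Islamic calendar.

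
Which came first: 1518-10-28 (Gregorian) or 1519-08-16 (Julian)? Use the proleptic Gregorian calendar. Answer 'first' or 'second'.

first

The two dates have Julian Day Numbers 2275798 and 2276100 respectively.
Since 2275798 < 2276100, the first date comes first.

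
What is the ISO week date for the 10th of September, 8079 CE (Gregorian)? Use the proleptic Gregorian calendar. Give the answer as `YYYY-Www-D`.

The weekday is Sunday (ISO weekday 7).
That Sunday belongs to ISO week 36 of ISO year 8079.

8079-W36-7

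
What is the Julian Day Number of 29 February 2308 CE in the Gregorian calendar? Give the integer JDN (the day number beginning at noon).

2564098

JDN 2400001 is 17 November 1858 CE (Gregorian), MJD 0; the target day is +164097 days from there, so JDN = 2564098.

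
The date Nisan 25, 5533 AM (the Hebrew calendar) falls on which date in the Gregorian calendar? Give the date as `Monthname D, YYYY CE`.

April 18, 1773 CE

Both dates share Julian Day Number 2368743; in the Gregorian calendar that is 18 April 1773 CE.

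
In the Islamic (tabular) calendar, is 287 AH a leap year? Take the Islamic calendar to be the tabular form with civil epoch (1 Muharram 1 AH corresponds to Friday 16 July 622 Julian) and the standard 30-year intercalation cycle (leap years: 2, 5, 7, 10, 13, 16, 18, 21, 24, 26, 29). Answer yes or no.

no

Year 287 AH is year 17 of its 30-year cycle; leap positions are 2, 5, 7, 10, 13, 16, 18, 21, 24, 26, 29, so it is a common year (354 days).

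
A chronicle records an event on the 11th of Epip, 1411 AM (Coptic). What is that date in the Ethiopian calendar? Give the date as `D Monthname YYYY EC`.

Both dates share Julian Day Number 2340342; in the Ethiopian calendar that is 11 Hamle 1687 EC.

11 Hamle 1687 EC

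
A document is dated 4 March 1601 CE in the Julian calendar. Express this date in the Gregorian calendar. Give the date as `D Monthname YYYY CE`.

14 March 1601 CE

For dates in this range the Gregorian date is 10 days ahead of the Julian.
4 March 1601 Julian + 10 days → 14 March 1601 Gregorian.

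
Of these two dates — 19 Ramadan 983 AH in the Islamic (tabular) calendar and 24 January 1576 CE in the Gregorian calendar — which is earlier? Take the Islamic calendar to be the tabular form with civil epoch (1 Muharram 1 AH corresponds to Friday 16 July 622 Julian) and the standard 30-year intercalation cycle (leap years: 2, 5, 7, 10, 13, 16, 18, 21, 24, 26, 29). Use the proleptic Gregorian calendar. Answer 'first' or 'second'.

First date → JDN 2296682; second date → JDN 2296705.
JDN 2296682 < JDN 2296705, so the first date is earlier.

first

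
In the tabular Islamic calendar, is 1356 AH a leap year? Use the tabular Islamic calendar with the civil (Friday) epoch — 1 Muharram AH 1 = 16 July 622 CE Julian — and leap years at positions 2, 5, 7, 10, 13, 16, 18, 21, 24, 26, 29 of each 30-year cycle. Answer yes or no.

no

Year 1356 AH is year 6 of its 30-year cycle; leap positions are 2, 5, 7, 10, 13, 16, 18, 21, 24, 26, 29, so it is a common year (354 days).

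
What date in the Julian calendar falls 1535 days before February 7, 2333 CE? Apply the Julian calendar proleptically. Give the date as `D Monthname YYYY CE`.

25 November 2328 CE

Counting 1535 days back from JDN 2573224 reaches JDN 2571689, which is 25 November 2328 CE.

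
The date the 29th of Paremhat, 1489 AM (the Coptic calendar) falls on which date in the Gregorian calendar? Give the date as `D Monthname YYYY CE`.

5 April 1773 CE

Both dates share Julian Day Number 2368730; in the Gregorian calendar that is 5 April 1773 CE.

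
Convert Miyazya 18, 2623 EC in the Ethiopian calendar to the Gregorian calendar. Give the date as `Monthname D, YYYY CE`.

May 1, 2631 CE

Both dates share Julian Day Number 2682133; in the Gregorian calendar that is 1 May 2631 CE.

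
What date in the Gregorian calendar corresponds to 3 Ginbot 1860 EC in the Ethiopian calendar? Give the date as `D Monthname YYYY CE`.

10 May 1868 CE

Julian Day Number of the source date = 2403463.
Converting JDN 2403463 to the Gregorian calendar gives 10 May 1868 CE.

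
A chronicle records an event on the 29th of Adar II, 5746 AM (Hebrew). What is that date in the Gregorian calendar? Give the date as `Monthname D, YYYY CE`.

Both dates share Julian Day Number 2446530; in the Gregorian calendar that is 9 April 1986 CE.

April 9, 1986 CE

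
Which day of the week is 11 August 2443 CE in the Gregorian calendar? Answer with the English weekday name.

Tuesday

2613570 ≡ 1 (mod 7); counting from Monday = 0 gives Tuesday.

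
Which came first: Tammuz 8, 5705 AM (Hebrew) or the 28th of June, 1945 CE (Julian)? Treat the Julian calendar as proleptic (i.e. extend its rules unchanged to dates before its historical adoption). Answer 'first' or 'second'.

first

Converting both to JDN: 2431626 vs 2431648; the smaller is the first.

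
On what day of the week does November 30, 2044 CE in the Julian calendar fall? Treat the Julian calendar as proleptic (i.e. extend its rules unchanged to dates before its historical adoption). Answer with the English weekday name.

In the Gregorian calendar this is 13 December 2044 (JDN 2467963).
2467963 ≡ 1 (mod 7); counting from Monday = 0 gives Tuesday.

Tuesday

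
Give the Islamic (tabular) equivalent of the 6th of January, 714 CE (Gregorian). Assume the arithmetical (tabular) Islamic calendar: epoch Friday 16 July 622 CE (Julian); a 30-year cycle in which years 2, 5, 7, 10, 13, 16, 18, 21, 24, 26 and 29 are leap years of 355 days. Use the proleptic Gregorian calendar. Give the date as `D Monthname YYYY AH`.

Julian Day Number of the source date = 1981848.
Converting JDN 1981848 to the tabular Islamic calendar gives 10 Rabi' al-Thani 95 AH.

10 Rabi' al-Thani 95 AH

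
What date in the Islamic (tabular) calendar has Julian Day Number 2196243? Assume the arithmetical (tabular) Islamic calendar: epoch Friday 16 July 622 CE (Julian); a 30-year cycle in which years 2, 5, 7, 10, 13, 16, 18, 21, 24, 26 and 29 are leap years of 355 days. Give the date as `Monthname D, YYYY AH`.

The proleptic Gregorian equivalent of JDN 2196243 is 3 January 1301.
In the tabular Islamic calendar that day is Rabi' al-Thani 13, 700 AH.

Rabi' al-Thani 13, 700 AH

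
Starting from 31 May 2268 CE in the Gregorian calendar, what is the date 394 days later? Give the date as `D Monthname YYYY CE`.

JDN of 31 May 2268 CE = 2549581.
2549581 + 394 = 2549975.
JDN 2549975 in the Gregorian calendar is 29 June 2269 CE.

29 June 2269 CE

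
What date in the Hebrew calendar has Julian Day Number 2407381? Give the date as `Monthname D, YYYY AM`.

JDN 2407381 is 31 January 1879 in the Gregorian calendar.
In the Hebrew calendar that day is Shevat 7, 5639 AM.

Shevat 7, 5639 AM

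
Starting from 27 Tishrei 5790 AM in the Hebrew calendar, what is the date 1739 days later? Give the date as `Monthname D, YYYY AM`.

Tammuz 24, 5794 AM

JDN of 27 Tishrei 5790 AM = 2462416.
2462416 + 1739 = 2464155.
JDN 2464155 in the Hebrew calendar is Tammuz 24, 5794 AM.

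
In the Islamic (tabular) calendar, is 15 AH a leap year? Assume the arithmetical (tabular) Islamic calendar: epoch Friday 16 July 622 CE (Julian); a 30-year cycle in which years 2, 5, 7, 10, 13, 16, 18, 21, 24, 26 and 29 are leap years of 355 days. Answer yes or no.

no

Year 15 AH is year 15 of its 30-year cycle; leap positions are 2, 5, 7, 10, 13, 16, 18, 21, 24, 26, 29, so it is a common year (354 days).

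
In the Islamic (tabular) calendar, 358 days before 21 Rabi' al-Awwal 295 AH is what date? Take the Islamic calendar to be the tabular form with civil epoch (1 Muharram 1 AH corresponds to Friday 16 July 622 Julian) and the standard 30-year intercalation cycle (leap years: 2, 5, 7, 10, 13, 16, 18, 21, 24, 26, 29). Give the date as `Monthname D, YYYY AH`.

The starting date is JDN 2052703; 2052703 − 358 = 2052345.
JDN 2052345 corresponds to Rabi' al-Awwal 18, 294 AH.

Rabi' al-Awwal 18, 294 AH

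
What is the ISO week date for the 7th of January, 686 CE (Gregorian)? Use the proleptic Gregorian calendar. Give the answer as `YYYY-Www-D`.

The weekday is Thursday (ISO weekday 4).
That Thursday belongs to ISO week 1 of ISO year 686.

0686-W01-4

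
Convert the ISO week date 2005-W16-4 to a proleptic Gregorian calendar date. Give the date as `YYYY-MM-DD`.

ISO week 1 of 2005 is the week containing the first Thursday of 2005.
Week 16, day 4 (Thursday) lands on 2005-04-21.

2005-04-21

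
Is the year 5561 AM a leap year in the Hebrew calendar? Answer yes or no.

Hebrew year 5561 is year 13 of its 19-year Metonic cycle; leap years are at positions 3, 6, 8, 11, 14, 17, 19, so it is a common year (12 months).

no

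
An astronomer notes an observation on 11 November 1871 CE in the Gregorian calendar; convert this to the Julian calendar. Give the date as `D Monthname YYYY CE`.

For dates in this range the Gregorian date is 12 days ahead of the Julian.
11 November 1871 Gregorian − 12 days → 30 October 1871 Julian.

30 October 1871 CE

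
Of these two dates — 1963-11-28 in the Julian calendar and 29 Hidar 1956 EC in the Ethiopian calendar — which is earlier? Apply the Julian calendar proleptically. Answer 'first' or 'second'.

second

The two dates have Julian Day Numbers 2438375 and 2438373 respectively.
Since 2438373 < 2438375, the second date comes first.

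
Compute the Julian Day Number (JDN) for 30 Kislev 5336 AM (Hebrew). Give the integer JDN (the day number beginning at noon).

2296663

Equivalently 13 December 1575 (proleptic Gregorian).
JDN 2451545 is 1 January 2000 CE (Gregorian); the target day is −154882 days from there, so JDN = 2296663.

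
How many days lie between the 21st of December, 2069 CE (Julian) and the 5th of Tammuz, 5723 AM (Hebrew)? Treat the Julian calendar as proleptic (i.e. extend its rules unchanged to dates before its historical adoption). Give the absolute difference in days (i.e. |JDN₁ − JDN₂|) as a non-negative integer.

First date → JDN 2477115; second date → JDN 2438208.
The interval is |2477115 − 2438208| = 38907 days.

38907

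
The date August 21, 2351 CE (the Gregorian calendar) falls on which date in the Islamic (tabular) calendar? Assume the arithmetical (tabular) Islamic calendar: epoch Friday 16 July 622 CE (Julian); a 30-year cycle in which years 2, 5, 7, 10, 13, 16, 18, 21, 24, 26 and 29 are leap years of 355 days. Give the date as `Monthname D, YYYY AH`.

Safar 27, 1783 AH

Julian Day Number of the source date = 2579977.
Converting JDN 2579977 to the tabular Islamic calendar gives 27 Safar 1783 AH.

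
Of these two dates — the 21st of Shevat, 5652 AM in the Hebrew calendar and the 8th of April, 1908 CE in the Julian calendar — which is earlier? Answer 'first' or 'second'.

First date → JDN 2412148; second date → JDN 2418053.
JDN 2412148 < JDN 2418053, so the first date is earlier.

first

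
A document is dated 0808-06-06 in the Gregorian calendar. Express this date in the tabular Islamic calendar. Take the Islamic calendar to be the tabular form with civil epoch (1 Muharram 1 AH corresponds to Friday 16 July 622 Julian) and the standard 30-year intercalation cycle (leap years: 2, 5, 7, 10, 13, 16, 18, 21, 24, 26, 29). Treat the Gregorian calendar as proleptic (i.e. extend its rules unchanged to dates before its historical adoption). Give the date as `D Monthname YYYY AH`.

Julian Day Number of the source date = 2016333.
Converting JDN 2016333 to the tabular Islamic calendar gives 3 Sha'ban 192 AH.

3 Sha'ban 192 AH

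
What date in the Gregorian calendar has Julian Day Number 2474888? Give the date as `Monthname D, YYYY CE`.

November 29, 2063 CE

JDN 2451545 is 1 Jan 2000; 2474888 is +23343 days from there.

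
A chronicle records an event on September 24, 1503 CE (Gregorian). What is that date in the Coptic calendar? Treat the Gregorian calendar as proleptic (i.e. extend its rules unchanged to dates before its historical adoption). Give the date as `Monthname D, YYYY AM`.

Julian Day Number of the source date = 2270285.
Converting JDN 2270285 to the Coptic calendar gives 16 Thout 1220 AM.

Thout 16, 1220 AM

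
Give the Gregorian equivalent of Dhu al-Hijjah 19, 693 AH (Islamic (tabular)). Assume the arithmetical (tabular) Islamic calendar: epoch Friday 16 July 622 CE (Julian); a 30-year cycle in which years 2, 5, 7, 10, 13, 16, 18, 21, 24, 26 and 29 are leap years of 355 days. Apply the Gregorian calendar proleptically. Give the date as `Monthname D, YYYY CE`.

Both dates share Julian Day Number 2194005; in the Gregorian calendar that is 17 November 1294 CE.

November 17, 1294 CE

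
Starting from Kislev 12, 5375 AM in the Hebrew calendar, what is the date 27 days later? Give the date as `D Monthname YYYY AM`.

9 Tevet 5375 AM

Counting 27 days forward from JDN 2310879 reaches JDN 2310906, which is 9 Tevet 5375 AM.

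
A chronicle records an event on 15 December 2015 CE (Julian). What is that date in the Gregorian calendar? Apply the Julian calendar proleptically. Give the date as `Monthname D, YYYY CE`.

December 28, 2015 CE

For dates in this range the Gregorian date is 13 days ahead of the Julian.
15 December 2015 Julian + 13 days → 28 December 2015 Gregorian.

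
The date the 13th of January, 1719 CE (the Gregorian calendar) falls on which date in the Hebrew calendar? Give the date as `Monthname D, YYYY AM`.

Julian Day Number of the source date = 2348924.
Converting JDN 2348924 to the Hebrew calendar gives 22 Tevet 5479 AM.

Tevet 22, 5479 AM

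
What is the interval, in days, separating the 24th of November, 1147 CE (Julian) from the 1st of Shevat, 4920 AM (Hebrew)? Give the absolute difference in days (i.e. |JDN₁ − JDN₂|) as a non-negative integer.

4431

First date → JDN 2140327; second date → JDN 2144758.
The interval is |2140327 − 2144758| = 4431 days.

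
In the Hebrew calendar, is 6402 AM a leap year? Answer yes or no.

no

Hebrew year 6402 is year 18 of its 19-year Metonic cycle; leap years are at positions 3, 6, 8, 11, 14, 17, 19, so it is a common year (12 months).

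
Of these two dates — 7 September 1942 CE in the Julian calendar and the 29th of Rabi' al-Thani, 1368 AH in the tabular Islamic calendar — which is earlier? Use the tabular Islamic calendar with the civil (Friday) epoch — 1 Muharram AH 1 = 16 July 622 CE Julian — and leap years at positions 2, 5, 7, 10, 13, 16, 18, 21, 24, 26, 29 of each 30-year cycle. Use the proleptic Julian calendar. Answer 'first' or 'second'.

Converting both to JDN: 2430623 vs 2432976; the smaller is the first.

first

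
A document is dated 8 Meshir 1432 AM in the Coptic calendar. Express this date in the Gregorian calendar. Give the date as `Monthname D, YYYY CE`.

February 14, 1716 CE

Julian Day Number of the source date = 2347860.
Converting JDN 2347860 to the Gregorian calendar gives 14 February 1716 CE.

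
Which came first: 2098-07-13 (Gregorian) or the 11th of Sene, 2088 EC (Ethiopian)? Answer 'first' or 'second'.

The two dates have Julian Day Numbers 2487533 and 2486778 respectively.
Since 2486778 < 2487533, the second date comes first.

second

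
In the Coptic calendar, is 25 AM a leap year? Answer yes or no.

no

25 mod 4 = 1; in the Coptic calendar a year is leap when year mod 4 = 3, so it is a common year.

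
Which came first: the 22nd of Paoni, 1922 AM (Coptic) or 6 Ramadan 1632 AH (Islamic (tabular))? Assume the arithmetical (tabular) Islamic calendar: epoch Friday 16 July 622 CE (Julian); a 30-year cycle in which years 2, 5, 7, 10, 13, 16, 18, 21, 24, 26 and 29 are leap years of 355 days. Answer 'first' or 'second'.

second

The two dates have Julian Day Numbers 2526966 and 2526653 respectively.
Since 2526653 < 2526966, the second date comes first.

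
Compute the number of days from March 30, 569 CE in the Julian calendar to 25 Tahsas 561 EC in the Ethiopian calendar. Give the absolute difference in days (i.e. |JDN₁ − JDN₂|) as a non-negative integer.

First date → JDN 1928974; second date → JDN 1928875.
The interval is |1928974 − 1928875| = 99 days.

99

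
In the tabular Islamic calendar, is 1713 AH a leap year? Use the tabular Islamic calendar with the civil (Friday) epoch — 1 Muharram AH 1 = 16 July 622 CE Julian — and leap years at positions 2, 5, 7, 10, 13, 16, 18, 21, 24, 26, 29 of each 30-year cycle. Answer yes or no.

Year 1713 AH is year 3 of its 30-year cycle; leap positions are 2, 5, 7, 10, 13, 16, 18, 21, 24, 26, 29, so it is a common year (354 days).

no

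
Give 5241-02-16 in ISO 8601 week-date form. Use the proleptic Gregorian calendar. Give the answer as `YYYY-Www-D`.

5241-W07-6

The weekday is Saturday (ISO weekday 6).
That Saturday belongs to ISO week 7 of ISO year 5241.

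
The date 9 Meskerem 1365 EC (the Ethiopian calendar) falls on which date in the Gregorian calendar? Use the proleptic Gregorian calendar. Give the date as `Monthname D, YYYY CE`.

Julian Day Number of the source date = 2222430.
Converting JDN 2222430 to the Gregorian calendar gives 14 September 1372 CE.

September 14, 1372 CE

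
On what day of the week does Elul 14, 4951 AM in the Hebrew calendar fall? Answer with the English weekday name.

In the proleptic Gregorian calendar this is 12 September 1191 (JDN 2156318).
Since JDN mod 7 = 3 (0 = Monday), the day is Thursday.

Thursday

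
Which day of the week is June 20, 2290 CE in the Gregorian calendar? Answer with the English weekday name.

Friday

2557636 ≡ 4 (mod 7); counting from Monday = 0 gives Friday.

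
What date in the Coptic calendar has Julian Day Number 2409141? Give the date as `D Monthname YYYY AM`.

JDN 2409141 is 26 November 1883 in the Gregorian calendar.
In the Coptic calendar that day is 17 Hathor 1600 AM.

17 Hathor 1600 AM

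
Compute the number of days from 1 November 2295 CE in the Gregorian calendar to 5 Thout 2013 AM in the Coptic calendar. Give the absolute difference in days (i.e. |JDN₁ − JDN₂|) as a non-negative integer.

321

First date → JDN 2559596; second date → JDN 2559917.
The interval is |2559596 − 2559917| = 321 days.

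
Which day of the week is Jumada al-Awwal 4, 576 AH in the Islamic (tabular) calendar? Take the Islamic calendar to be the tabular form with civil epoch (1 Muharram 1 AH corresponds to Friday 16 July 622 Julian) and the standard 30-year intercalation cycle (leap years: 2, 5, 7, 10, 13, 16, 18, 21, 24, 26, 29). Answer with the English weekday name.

In the proleptic Gregorian calendar this is 3 October 1180 (JDN 2152322).
JDN 2152322 mod 7 = 4, and JDN 0 was a Monday, so this is a Friday.

Friday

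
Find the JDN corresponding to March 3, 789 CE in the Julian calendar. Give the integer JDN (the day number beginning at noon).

2009302

In the proleptic Gregorian calendar the same day is 7 March 789.
JDN 2400001 is 17 November 1858 CE (Gregorian), MJD 0; the target day is −390699 days from there, so JDN = 2009302.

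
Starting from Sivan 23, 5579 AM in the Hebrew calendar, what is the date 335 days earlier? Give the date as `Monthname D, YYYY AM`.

Tammuz 12, 5578 AM

The starting date is JDN 2385602; 2385602 − 335 = 2385267.
JDN 2385267 corresponds to Tammuz 12, 5578 AM.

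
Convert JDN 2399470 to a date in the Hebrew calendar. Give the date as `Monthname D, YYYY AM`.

Sivan 12, 5617 AM

JDN 2399470 is 4 June 1857 in the Gregorian calendar.
In the Hebrew calendar that day is Sivan 12, 5617 AM.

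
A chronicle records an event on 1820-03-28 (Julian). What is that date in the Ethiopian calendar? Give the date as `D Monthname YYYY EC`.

2 Miyazya 1812 EC

Both dates share Julian Day Number 2385900; in the Ethiopian calendar that is 2 Miyazya 1812 EC.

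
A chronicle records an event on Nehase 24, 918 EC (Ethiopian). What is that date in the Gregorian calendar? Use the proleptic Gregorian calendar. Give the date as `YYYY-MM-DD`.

0926-08-22

Julian Day Number of the source date = 2059508.
Converting JDN 2059508 to the Gregorian calendar gives 22 August 926 CE.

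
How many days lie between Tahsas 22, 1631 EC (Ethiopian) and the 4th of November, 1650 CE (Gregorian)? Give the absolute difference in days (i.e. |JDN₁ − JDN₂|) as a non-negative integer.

4329

JDN of the first date = 2319689.
JDN of the second date = 2324018.
|2324018 − 2319689| = 4329.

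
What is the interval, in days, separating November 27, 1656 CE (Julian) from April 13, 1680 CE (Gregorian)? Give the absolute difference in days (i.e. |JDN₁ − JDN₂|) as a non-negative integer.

First date → JDN 2326243; second date → JDN 2334771.
The interval is |2326243 − 2334771| = 8528 days.

8528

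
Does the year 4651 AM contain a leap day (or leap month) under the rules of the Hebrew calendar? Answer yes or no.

no

Hebrew year 4651 is year 15 of its 19-year Metonic cycle; leap years are at positions 3, 6, 8, 11, 14, 17, 19, so it is a common year (12 months).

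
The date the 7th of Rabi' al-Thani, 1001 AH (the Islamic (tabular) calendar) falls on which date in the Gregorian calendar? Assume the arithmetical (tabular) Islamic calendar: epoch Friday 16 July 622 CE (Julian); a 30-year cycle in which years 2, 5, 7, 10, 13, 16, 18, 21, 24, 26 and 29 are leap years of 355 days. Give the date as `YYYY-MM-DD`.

Julian Day Number of the source date = 2302902.
Converting JDN 2302902 to the Gregorian calendar gives 11 January 1593 CE.

1593-01-11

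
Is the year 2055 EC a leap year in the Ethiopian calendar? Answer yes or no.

2055 mod 4 = 3; in the Ethiopian calendar a year is leap when year mod 4 = 3, so it is a leap year.

yes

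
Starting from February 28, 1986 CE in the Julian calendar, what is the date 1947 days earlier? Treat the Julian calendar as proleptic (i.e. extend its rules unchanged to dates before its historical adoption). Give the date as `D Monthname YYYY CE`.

30 October 1980 CE

Counting 1947 days back from JDN 2446503 reaches JDN 2444556, which is 30 October 1980 CE.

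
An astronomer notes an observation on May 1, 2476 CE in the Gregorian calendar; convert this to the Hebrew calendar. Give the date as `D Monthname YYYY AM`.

Julian Day Number of the source date = 2625522.
Converting JDN 2625522 to the Hebrew calendar gives 7 Iyar 6236 AM.

7 Iyar 6236 AM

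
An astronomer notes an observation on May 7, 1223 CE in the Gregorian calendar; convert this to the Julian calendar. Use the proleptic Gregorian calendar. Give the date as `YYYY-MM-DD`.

1223-04-30

For dates in this range the Gregorian date is 7 days ahead of the Julian.
7 May 1223 Gregorian − 7 days → 30 April 1223 Julian.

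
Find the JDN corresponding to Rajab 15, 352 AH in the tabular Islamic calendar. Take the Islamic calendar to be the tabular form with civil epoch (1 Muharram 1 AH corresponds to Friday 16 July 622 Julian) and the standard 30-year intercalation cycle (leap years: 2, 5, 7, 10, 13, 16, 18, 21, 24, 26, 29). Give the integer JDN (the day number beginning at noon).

In the proleptic Gregorian calendar the same day is 14 August 963.
JDN 2299161 is 15 October 1582 CE (Gregorian); the target day is −226147 days from there, so JDN = 2073014.

2073014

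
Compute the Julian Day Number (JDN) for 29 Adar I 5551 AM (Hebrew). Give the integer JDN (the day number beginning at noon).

2375273

Equivalently 5 March 1791 (Gregorian).
JDN 2451545 is 1 January 2000 CE (Gregorian); the target day is −76272 days from there, so JDN = 2375273.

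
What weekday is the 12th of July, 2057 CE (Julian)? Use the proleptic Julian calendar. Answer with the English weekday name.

Wednesday

Equivalently 25 July 2057 Gregorian, JDN 2472570.
Since JDN mod 7 = 2 (0 = Monday), the day is Wednesday.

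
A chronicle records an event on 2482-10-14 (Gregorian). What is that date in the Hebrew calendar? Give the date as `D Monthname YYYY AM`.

Both dates share Julian Day Number 2627879; in the Hebrew calendar that is 1 Cheshvan 6243 AM.

1 Cheshvan 6243 AM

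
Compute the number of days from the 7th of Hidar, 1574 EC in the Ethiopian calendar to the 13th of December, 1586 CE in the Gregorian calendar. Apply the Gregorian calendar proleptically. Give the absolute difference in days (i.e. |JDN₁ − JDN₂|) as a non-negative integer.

First date → JDN 2298825; second date → JDN 2300681.
The interval is |2298825 − 2300681| = 1856 days.

1856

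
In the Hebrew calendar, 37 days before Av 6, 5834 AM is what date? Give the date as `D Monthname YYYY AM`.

28 Sivan 5834 AM

The starting date is JDN 2478784; 2478784 − 37 = 2478747.
JDN 2478747 corresponds to 28 Sivan 5834 AM.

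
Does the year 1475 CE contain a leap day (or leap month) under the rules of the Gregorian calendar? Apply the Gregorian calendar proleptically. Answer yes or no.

1475 is not divisible by 4, so it is a common year.

no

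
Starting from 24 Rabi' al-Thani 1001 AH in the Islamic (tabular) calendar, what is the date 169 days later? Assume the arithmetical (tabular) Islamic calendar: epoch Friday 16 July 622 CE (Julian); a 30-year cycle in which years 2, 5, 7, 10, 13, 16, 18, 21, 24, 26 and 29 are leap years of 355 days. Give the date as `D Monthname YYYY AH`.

16 Shawwal 1001 AH

Counting 169 days forward from JDN 2302919 reaches JDN 2303088, which is 16 Shawwal 1001 AH.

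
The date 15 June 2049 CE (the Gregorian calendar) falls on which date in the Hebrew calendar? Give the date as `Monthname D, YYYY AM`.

Sivan 15, 5809 AM

Both dates share Julian Day Number 2469608; in the Hebrew calendar that is 15 Sivan 5809 AM.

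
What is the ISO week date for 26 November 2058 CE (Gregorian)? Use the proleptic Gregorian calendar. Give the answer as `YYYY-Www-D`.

2058-W48-2

The weekday is Tuesday (ISO weekday 2).
That Tuesday belongs to ISO week 48 of ISO year 2058.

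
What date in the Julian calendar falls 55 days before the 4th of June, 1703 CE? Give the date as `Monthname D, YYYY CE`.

The starting date is JDN 2343233; 2343233 − 55 = 2343178.
JDN 2343178 corresponds to April 10, 1703 CE.

April 10, 1703 CE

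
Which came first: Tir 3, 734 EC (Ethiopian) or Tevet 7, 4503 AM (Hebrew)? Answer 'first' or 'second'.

First date → JDN 1992071; second date → JDN 1992416.
JDN 1992071 < JDN 1992416, so the first date is earlier.

first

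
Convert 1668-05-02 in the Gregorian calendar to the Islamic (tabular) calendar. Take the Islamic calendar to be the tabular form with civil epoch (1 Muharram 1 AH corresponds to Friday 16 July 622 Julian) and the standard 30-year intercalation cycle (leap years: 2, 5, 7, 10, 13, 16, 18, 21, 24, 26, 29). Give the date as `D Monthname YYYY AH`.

Both dates share Julian Day Number 2330407; in the tabular Islamic calendar that is 20 Dhu al-Qa'dah 1078 AH.

20 Dhu al-Qa'dah 1078 AH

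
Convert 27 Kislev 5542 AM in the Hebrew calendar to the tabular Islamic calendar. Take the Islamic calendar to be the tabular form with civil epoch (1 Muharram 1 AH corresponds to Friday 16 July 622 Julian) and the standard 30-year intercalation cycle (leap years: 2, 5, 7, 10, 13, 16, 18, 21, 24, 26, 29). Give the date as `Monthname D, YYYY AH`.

Dhu al-Hijjah 27, 1195 AH

Julian Day Number of the source date = 2371905.
Converting JDN 2371905 to the tabular Islamic calendar gives 27 Dhu al-Hijjah 1195 AH.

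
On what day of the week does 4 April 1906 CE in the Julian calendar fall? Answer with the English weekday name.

Tuesday

This is JDN 2417318 (17 April 1906 Gregorian).
2417318 ≡ 1 (mod 7); counting from Monday = 0 gives Tuesday.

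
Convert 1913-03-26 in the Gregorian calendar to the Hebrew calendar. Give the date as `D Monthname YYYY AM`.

Julian Day Number of the source date = 2419853.
Converting JDN 2419853 to the Hebrew calendar gives 17 Adar II 5673 AM.

17 Adar II 5673 AM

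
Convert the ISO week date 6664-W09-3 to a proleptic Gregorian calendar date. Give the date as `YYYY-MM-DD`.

6664-03-02

ISO week 1 of 6664 is the week containing the first Thursday of 6664.
Week 9, day 3 (Wednesday) lands on 6664-03-02.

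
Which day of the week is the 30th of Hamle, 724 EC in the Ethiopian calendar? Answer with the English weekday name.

This is JDN 1988626 (28 July 732 Gregorian).
Since JDN mod 7 = 3 (0 = Monday), the day is Thursday.

Thursday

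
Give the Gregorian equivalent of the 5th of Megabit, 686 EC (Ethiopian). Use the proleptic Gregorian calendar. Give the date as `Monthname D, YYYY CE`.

Julian Day Number of the source date = 1974601.
Converting JDN 1974601 to the Gregorian calendar gives 4 March 694 CE.

March 4, 694 CE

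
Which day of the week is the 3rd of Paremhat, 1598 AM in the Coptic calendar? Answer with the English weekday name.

Saturday

In the Gregorian calendar this is 11 March 1882 (JDN 2408516).
Since JDN mod 7 = 5 (0 = Monday), the day is Saturday.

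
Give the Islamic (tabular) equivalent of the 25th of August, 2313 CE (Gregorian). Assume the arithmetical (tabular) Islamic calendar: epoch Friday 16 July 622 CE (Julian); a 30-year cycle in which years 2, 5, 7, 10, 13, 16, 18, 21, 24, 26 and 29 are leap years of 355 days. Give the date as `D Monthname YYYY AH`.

Julian Day Number of the source date = 2566102.
Converting JDN 2566102 to the tabular Islamic calendar gives 2 Muharram 1744 AH.

2 Muharram 1744 AH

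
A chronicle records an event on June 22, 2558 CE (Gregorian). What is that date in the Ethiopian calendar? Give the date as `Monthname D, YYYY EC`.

Both dates share Julian Day Number 2655523; in the Ethiopian calendar that is 11 Sene 2550 EC.

Sene 11, 2550 EC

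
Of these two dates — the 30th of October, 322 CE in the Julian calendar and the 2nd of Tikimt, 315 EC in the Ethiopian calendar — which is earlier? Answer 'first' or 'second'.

The two dates have Julian Day Numbers 1838971 and 1838940 respectively.
Since 1838940 < 1838971, the second date comes first.

second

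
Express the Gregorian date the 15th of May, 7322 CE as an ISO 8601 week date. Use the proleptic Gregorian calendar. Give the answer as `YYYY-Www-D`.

The weekday is Friday (ISO weekday 5).
That Friday belongs to ISO week 20 of ISO year 7322.

7322-W20-5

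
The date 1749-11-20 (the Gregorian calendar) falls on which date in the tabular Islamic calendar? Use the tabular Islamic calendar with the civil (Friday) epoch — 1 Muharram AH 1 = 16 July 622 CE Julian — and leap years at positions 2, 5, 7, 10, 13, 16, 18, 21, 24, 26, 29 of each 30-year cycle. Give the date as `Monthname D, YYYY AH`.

Dhu al-Hijjah 9, 1162 AH

Both dates share Julian Day Number 2360193; in the tabular Islamic calendar that is 9 Dhu al-Hijjah 1162 AH.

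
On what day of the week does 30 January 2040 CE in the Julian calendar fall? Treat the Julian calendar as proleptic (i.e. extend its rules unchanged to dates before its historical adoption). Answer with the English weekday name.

Sunday

In the Gregorian calendar this is 12 February 2040 (JDN 2466197).
Since JDN mod 7 = 6 (0 = Monday), the day is Sunday.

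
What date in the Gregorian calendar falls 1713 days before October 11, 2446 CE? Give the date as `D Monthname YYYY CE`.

JDN of October 11, 2446 CE = 2614727.
2614727 − 1713 = 2613014.
JDN 2613014 in the Gregorian calendar is 1 February 2442 CE.

1 February 2442 CE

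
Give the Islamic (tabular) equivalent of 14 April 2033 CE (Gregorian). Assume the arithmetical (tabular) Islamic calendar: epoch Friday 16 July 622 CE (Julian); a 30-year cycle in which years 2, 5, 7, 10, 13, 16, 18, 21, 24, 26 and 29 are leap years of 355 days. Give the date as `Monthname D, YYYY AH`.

Muharram 14, 1455 AH

Julian Day Number of the source date = 2463702.
Converting JDN 2463702 to the tabular Islamic calendar gives 14 Muharram 1455 AH.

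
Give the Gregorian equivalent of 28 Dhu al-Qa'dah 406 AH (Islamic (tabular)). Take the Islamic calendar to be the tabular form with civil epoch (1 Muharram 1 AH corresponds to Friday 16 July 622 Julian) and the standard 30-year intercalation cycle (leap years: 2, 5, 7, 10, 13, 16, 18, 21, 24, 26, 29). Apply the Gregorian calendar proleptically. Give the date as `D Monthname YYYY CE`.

Both dates share Julian Day Number 2092280; in the Gregorian calendar that is 14 May 1016 CE.

14 May 1016 CE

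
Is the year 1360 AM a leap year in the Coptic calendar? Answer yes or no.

no

1360 mod 4 = 0; in the Coptic calendar a year is leap when year mod 4 = 3, so it is a common year.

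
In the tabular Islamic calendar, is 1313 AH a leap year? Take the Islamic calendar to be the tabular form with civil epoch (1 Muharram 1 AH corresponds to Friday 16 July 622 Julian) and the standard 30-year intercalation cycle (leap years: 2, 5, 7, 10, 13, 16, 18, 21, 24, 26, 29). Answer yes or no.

Year 1313 AH is year 23 of its 30-year cycle; leap positions are 2, 5, 7, 10, 13, 16, 18, 21, 24, 26, 29, so it is a common year (354 days).

no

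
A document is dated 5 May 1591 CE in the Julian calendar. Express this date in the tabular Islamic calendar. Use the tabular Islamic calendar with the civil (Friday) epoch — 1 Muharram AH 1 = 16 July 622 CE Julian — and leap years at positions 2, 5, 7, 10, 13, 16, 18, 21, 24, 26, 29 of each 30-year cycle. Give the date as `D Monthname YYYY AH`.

21 Rajab 999 AH

The source date corresponds to 15 May 1591 in the Gregorian calendar (JDN 2302295).
That day falls on 21 Rajab 999 AH in the tabular Islamic calendar.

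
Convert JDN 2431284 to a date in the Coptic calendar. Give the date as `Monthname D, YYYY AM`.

JDN 2431284 is 12 July 1944 in the Gregorian calendar.
In the Coptic calendar that day is Epip 5, 1660 AM.

Epip 5, 1660 AM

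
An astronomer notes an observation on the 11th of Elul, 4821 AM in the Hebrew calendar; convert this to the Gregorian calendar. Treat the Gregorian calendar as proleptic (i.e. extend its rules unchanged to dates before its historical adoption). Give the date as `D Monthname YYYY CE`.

Julian Day Number of the source date = 2108829.
Converting JDN 2108829 to the Gregorian calendar gives 4 September 1061 CE.

4 September 1061 CE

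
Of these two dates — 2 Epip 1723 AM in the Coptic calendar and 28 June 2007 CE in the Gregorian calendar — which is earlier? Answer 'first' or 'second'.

First date → JDN 2454291; second date → JDN 2454280.
JDN 2454280 < JDN 2454291, so the second date is earlier.

second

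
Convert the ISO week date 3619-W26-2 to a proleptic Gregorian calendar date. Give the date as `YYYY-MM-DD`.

ISO week 1 of 3619 is the week containing the first Thursday of 3619.
Week 26, day 2 (Tuesday) lands on 3619-06-25.

3619-06-25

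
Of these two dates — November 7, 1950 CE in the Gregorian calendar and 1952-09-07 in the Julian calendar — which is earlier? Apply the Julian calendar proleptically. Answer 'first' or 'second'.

first

The two dates have Julian Day Numbers 2433593 and 2434276 respectively.
Since 2433593 < 2434276, the first date comes first.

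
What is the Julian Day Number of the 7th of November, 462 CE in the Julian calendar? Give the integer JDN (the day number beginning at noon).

In the proleptic Gregorian calendar the same day is 8 November 462.
JDN 2400001 is 17 November 1858 CE (Gregorian), MJD 0; the target day is −509887 days from there, so JDN = 1890114.

1890114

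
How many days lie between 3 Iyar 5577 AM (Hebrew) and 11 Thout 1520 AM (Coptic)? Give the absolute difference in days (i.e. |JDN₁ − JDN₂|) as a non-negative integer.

4959

First date → JDN 2384814; second date → JDN 2379855.
The interval is |2384814 − 2379855| = 4959 days.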